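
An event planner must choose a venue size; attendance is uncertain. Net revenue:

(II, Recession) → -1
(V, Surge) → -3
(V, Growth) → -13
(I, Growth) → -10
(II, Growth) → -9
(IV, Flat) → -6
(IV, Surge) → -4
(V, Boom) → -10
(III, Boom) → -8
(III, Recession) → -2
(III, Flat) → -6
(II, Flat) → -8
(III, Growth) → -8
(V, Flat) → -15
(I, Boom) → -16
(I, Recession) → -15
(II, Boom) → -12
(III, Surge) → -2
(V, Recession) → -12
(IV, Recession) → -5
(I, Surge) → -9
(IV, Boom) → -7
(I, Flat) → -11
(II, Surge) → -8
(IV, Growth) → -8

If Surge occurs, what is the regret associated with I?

Best payoff under Surge is -2.
Regret = -2 − (-9) = 7.

7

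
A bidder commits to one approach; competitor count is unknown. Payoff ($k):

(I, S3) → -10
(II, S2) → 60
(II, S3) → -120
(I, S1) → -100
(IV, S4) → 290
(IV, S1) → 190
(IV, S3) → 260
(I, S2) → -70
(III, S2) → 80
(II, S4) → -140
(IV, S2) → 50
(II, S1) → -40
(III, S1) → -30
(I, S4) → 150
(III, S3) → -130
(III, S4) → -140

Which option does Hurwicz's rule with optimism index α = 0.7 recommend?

I: 0.7·150 + 0.3·(-100) = 75
II: 0.7·60 + 0.3·(-140) = 0
III: 0.7·80 + 0.3·(-140) = 14
IV: 0.7·290 + 0.3·50 = 218
Highest Hurwicz score = 218 → IV.

IV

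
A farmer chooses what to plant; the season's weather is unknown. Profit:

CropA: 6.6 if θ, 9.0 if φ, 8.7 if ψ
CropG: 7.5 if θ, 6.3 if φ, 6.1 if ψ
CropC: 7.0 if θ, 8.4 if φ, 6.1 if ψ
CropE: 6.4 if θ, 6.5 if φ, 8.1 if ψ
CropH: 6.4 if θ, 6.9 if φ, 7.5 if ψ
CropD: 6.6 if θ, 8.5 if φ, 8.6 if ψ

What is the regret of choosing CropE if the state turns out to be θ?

Best payoff under θ is 7.5.
Regret = 7.5 − 6.4 = 1.1.

1.1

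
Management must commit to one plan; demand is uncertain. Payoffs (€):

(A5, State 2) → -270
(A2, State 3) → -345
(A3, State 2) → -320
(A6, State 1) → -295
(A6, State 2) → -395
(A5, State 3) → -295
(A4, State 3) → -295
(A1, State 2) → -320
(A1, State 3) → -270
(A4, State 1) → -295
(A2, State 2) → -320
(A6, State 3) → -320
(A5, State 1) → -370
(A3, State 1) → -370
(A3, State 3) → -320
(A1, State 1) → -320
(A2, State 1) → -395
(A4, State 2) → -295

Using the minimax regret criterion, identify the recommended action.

A4

Column bests: State 1=-295, State 2=-270, State 3=-270.
A1 regrets: 25, 50, 0 → max 50
A2 regrets: 100, 50, 75 → max 100
A3 regrets: 75, 50, 50 → max 75
A4 regrets: 0, 25, 25 → max 25
A5 regrets: 75, 0, 25 → max 75
A6 regrets: 0, 125, 50 → max 125
Smallest max regret = 25 → A4.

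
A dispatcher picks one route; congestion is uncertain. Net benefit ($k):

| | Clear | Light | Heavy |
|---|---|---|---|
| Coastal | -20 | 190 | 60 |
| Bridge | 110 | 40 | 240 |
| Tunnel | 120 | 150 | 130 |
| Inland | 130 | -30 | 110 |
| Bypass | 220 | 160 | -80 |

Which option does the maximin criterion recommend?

Tunnel

Row minima: Coastal=-20, Bridge=40, Tunnel=120, Inland=-30, Bypass=-80
Best worst-case = 120 → Tunnel.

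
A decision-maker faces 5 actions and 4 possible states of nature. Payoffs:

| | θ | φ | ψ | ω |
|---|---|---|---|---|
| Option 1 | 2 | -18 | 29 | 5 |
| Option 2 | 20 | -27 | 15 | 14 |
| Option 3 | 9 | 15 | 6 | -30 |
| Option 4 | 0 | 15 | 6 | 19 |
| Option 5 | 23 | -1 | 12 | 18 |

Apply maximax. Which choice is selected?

Row maxima: Option 1=29, Option 2=20, Option 3=15, Option 4=19, Option 5=23
Best best-case = 29 → Option 1.

Option 1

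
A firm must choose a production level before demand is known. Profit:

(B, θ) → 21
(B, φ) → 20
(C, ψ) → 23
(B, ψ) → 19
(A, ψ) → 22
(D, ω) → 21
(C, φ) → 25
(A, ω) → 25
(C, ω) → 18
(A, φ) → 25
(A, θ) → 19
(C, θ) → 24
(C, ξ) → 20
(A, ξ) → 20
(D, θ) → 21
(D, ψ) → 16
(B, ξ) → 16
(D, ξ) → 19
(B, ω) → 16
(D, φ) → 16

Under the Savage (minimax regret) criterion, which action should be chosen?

A

Column bests: θ=24, φ=25, ψ=23, ω=25, ξ=20.
A regrets: 5, 0, 1, 0, 0 → max 5
B regrets: 3, 5, 4, 9, 4 → max 9
C regrets: 0, 0, 0, 7, 0 → max 7
D regrets: 3, 9, 7, 4, 1 → max 9
Smallest max regret = 5 → A.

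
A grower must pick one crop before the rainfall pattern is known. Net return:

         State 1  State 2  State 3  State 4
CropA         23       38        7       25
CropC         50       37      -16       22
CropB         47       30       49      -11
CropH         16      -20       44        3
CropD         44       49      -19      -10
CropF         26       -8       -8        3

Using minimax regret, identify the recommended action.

Column bests: State 1=50, State 2=49, State 3=49, State 4=25.
CropA regrets: 27, 11, 42, 0 → max 42
CropC regrets: 0, 12, 65, 3 → max 65
CropB regrets: 3, 19, 0, 36 → max 36
CropH regrets: 34, 69, 5, 22 → max 69
CropD regrets: 6, 0, 68, 35 → max 68
CropF regrets: 24, 57, 57, 22 → max 57
Smallest max regret = 36 → CropB.

CropB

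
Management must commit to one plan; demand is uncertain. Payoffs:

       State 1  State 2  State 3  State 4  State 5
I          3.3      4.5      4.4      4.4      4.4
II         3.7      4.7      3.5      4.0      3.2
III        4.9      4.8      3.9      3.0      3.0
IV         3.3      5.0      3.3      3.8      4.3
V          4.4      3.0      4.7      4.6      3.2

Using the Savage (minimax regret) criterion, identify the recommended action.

Column bests: State 1=4.9, State 2=5.0, State 3=4.7, State 4=4.6, State 5=4.4.
I regrets: 1.6, 0.5, 0.3, 0.2, 0.0 → max 1.6
II regrets: 1.2, 0.3, 1.2, 0.6, 1.2 → max 1.2
III regrets: 0.0, 0.2, 0.8, 1.6, 1.4 → max 1.6
IV regrets: 1.6, 0.0, 1.4, 0.8, 0.1 → max 1.6
V regrets: 0.5, 2.0, 0.0, 0.0, 1.2 → max 2.0
Smallest max regret = 1.2 → II.

II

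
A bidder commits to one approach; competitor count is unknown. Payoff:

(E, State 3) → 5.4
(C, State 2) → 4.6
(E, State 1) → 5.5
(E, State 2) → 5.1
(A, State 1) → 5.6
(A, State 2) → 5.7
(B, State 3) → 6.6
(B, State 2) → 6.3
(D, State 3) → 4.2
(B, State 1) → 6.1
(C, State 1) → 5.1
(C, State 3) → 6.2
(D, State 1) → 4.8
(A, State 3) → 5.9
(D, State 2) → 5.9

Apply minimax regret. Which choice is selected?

B

Column bests: State 1=6.1, State 2=6.3, State 3=6.6.
A regrets: 0.5, 0.6, 0.7 → max 0.7
B regrets: 0.0, 0.0, 0.0 → max 0.0
C regrets: 1.0, 1.7, 0.4 → max 1.7
D regrets: 1.3, 0.4, 2.4 → max 2.4
E regrets: 0.6, 1.2, 1.2 → max 1.2
Smallest max regret = 0.0 → B.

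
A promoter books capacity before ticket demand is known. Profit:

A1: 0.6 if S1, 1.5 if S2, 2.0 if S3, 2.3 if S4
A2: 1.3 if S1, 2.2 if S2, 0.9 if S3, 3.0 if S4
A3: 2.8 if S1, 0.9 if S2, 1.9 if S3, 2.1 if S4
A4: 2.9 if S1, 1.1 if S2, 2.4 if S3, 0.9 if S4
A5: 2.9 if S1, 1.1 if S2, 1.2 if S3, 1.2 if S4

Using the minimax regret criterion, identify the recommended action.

A3

Column bests: S1=2.9, S2=2.2, S3=2.4, S4=3.0.
A1 regrets: 2.3, 0.7, 0.4, 0.7 → max 2.3
A2 regrets: 1.6, 0.0, 1.5, 0.0 → max 1.6
A3 regrets: 0.1, 1.3, 0.5, 0.9 → max 1.3
A4 regrets: 0.0, 1.1, 0.0, 2.1 → max 2.1
A5 regrets: 0.0, 1.1, 1.2, 1.8 → max 1.8
Smallest max regret = 1.3 → A3.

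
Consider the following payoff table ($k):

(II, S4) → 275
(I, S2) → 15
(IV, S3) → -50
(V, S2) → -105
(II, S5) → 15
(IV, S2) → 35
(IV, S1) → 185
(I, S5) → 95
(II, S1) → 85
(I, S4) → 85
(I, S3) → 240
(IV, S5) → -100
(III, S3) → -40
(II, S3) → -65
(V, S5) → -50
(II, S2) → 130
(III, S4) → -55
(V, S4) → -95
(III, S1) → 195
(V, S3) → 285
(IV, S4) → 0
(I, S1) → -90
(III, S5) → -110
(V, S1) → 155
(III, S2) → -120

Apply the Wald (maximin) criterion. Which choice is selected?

Row minima: I=-90, II=-65, III=-120, IV=-100, V=-105
Best worst-case = -65 → II.

II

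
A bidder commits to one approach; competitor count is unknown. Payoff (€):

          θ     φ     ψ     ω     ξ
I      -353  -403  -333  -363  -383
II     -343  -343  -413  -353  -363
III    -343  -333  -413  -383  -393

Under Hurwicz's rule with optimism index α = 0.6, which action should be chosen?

I

I: 0.6·(-333) + 0.4·(-403) = -361
II: 0.6·(-343) + 0.4·(-413) = -371
III: 0.6·(-333) + 0.4·(-413) = -365
Highest Hurwicz score = -361 → I.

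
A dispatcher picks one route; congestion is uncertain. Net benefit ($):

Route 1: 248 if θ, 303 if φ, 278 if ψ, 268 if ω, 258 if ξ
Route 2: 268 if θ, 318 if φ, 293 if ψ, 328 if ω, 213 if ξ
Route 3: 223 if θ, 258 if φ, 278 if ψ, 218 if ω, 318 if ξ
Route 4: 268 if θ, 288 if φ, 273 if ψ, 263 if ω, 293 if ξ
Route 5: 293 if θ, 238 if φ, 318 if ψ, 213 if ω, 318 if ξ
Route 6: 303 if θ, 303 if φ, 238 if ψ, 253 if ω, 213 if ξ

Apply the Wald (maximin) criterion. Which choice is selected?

Row minima: Route 1=248, Route 2=213, Route 3=218, Route 4=263, Route 5=213, Route 6=213
Best worst-case = 263 → Route 4.

Route 4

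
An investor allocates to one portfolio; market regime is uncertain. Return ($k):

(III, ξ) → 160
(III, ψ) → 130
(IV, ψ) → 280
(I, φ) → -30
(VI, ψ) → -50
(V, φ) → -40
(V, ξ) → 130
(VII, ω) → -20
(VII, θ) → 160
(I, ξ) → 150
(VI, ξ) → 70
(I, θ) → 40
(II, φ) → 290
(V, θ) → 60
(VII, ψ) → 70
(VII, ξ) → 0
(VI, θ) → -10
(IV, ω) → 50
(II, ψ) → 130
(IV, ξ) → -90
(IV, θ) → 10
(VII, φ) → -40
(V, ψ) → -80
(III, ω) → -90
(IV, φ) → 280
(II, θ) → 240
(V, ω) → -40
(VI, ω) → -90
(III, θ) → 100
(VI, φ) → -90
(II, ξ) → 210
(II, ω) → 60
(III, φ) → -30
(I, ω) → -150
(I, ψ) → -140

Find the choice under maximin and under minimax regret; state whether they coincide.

Row minima: I=-150, II=60, III=-90, IV=-90, V=-80, VI=-90, VII=-40
Best worst-case = 60 → II.
Column bests: θ=240, φ=290, ψ=280, ω=60, ξ=210.
I regrets: 200, 320, 420, 210, 60 → max 420
II regrets: 0, 0, 150, 0, 0 → max 150
III regrets: 140, 320, 150, 150, 50 → max 320
IV regrets: 230, 10, 0, 10, 300 → max 300
V regrets: 180, 330, 360, 100, 80 → max 360
VI regrets: 250, 380, 330, 150, 140 → max 380
VII regrets: 80, 330, 210, 80, 210 → max 330
Smallest max regret = 150 → II.

maximin → II; minimax regret → II (agree)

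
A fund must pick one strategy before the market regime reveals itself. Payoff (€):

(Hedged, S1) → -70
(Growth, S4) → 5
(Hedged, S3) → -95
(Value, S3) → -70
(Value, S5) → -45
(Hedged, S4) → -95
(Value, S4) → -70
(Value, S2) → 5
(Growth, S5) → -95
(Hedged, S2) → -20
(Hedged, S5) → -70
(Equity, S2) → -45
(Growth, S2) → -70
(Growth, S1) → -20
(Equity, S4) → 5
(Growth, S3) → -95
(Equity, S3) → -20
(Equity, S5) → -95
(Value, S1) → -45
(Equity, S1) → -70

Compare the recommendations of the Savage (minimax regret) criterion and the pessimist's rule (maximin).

Column bests: S1=-20, S2=5, S3=-20, S4=5, S5=-45.
Growth regrets: 0, 75, 75, 0, 50 → max 75
Equity regrets: 50, 50, 0, 0, 50 → max 50
Hedged regrets: 50, 25, 75, 100, 25 → max 100
Value regrets: 25, 0, 50, 75, 0 → max 75
Smallest max regret = 50 → Equity.
Row minima: Growth=-95, Equity=-95, Hedged=-95, Value=-70
Best worst-case = -70 → Value.

minimax regret → Equity; maximin → Value (disagree)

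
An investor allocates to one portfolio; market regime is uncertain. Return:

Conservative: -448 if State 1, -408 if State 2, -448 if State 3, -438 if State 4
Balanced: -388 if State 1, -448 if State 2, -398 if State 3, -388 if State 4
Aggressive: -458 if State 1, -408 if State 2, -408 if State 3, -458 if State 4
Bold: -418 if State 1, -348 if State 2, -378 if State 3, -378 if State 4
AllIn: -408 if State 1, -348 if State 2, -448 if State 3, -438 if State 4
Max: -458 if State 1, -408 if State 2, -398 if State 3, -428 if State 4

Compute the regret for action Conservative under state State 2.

60

Best payoff under State 2 is -348.
Regret = -348 − (-408) = 60.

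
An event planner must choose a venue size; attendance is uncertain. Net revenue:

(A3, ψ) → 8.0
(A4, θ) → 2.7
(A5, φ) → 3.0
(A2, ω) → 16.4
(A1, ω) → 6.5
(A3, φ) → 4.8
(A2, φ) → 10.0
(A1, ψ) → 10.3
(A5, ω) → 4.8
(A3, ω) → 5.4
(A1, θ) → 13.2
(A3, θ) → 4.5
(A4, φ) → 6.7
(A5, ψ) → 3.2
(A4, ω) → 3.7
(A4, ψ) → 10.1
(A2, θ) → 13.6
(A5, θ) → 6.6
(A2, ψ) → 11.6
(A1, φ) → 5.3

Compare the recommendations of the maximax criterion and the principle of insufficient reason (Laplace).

maximax → A2; laplace → A2 (agree)

Row maxima: A1=13.2, A2=16.4, A3=8.0, A4=10.1, A5=6.6
Best best-case = 16.4 → A2.
Row averages: A1=8.825, A2=12.9, A3=5.675, A4=5.8, A5=4.4
Highest average = 12.9 → A2.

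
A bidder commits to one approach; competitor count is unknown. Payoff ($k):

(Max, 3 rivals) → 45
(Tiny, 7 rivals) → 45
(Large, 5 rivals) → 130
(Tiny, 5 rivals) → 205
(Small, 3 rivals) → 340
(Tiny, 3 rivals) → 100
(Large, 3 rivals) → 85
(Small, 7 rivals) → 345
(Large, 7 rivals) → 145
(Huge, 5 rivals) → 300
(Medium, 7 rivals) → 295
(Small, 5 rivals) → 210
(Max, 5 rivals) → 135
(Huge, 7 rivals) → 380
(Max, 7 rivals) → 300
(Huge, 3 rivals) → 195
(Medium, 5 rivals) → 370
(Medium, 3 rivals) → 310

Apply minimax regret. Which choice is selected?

Column bests: 3 rivals=340, 5 rivals=370, 7 rivals=380.
Tiny regrets: 240, 165, 335 → max 335
Small regrets: 0, 160, 35 → max 160
Medium regrets: 30, 0, 85 → max 85
Large regrets: 255, 240, 235 → max 255
Huge regrets: 145, 70, 0 → max 145
Max regrets: 295, 235, 80 → max 295
Smallest max regret = 85 → Medium.

Medium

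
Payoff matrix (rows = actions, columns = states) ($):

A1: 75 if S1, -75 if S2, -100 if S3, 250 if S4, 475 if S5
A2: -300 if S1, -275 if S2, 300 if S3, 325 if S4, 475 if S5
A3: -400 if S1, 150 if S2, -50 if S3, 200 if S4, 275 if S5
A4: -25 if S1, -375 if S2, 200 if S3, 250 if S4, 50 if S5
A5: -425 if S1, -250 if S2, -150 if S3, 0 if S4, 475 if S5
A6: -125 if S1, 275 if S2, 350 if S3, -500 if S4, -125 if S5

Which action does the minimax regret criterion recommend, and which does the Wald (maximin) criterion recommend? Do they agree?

Column bests: S1=75, S2=275, S3=350, S4=325, S5=475.
A1 regrets: 0, 350, 450, 75, 0 → max 450
A2 regrets: 375, 550, 50, 0, 0 → max 550
A3 regrets: 475, 125, 400, 125, 200 → max 475
A4 regrets: 100, 650, 150, 75, 425 → max 650
A5 regrets: 500, 525, 500, 325, 0 → max 525
A6 regrets: 200, 0, 0, 825, 600 → max 825
Smallest max regret = 450 → A1.
Row minima: A1=-100, A2=-300, A3=-400, A4=-375, A5=-425, A6=-500
Best worst-case = -100 → A1.

minimax regret → A1; maximin → A1 (agree)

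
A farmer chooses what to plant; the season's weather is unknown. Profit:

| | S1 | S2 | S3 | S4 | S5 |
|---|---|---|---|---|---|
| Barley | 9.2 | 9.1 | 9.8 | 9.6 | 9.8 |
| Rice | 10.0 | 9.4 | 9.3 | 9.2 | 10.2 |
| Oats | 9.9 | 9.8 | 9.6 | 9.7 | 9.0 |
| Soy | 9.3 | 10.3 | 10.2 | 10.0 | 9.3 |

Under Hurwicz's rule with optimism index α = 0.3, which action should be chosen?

Barley: 0.3·9.8 + 0.7·9.1 = 9.31
Rice: 0.3·10.2 + 0.7·9.2 = 9.5
Oats: 0.3·9.9 + 0.7·9.0 = 9.27
Soy: 0.3·10.3 + 0.7·9.3 = 9.6
Highest Hurwicz score = 9.6 → Soy.

Soy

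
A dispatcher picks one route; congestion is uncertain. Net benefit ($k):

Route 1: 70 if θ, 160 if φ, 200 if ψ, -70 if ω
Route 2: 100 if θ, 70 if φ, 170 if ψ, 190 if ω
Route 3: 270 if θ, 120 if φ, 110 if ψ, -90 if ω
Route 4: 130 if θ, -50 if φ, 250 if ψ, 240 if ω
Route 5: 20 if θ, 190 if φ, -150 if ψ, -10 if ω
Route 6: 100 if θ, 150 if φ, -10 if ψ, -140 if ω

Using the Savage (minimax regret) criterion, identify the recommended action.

Route 2

Column bests: θ=270, φ=190, ψ=250, ω=240.
Route 1 regrets: 200, 30, 50, 310 → max 310
Route 2 regrets: 170, 120, 80, 50 → max 170
Route 3 regrets: 0, 70, 140, 330 → max 330
Route 4 regrets: 140, 240, 0, 0 → max 240
Route 5 regrets: 250, 0, 400, 250 → max 400
Route 6 regrets: 170, 40, 260, 380 → max 380
Smallest max regret = 170 → Route 2.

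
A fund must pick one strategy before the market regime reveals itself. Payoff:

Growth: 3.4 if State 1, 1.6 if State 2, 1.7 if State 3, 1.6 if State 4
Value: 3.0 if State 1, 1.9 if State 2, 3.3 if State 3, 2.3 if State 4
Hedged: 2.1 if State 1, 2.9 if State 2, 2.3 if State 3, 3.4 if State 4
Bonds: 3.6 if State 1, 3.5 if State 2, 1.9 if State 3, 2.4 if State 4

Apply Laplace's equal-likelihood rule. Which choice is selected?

Row averages: Growth=2.075, Value=2.625, Hedged=2.675, Bonds=2.85
Highest average = 2.85 → Bonds.

Bonds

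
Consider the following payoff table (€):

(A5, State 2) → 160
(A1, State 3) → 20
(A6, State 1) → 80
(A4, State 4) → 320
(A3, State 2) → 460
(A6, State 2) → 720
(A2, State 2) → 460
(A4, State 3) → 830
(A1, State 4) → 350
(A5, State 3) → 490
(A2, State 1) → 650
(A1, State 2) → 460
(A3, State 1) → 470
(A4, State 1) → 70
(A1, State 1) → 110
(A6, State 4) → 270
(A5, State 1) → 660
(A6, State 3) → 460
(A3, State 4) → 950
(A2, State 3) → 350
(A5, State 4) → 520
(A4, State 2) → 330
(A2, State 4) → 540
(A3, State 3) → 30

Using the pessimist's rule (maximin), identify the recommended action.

A2

Row minima: A1=20, A2=350, A3=30, A4=70, A5=160, A6=80
Best worst-case = 350 → A2.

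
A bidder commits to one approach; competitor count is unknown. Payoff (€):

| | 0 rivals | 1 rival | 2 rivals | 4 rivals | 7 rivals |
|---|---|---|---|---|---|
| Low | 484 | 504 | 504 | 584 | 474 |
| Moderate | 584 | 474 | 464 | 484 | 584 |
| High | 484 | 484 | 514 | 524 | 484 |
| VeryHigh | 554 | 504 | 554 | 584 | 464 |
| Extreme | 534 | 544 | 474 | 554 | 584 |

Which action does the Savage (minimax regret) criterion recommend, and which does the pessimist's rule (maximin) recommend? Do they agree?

minimax regret → Extreme; maximin → High (disagree)

Column bests: 0 rivals=584, 1 rival=544, 2 rivals=554, 4 rivals=584, 7 rivals=584.
Low regrets: 100, 40, 50, 0, 110 → max 110
Moderate regrets: 0, 70, 90, 100, 0 → max 100
High regrets: 100, 60, 40, 60, 100 → max 100
VeryHigh regrets: 30, 40, 0, 0, 120 → max 120
Extreme regrets: 50, 0, 80, 30, 0 → max 80
Smallest max regret = 80 → Extreme.
Row minima: Low=474, Moderate=464, High=484, VeryHigh=464, Extreme=474
Best worst-case = 484 → High.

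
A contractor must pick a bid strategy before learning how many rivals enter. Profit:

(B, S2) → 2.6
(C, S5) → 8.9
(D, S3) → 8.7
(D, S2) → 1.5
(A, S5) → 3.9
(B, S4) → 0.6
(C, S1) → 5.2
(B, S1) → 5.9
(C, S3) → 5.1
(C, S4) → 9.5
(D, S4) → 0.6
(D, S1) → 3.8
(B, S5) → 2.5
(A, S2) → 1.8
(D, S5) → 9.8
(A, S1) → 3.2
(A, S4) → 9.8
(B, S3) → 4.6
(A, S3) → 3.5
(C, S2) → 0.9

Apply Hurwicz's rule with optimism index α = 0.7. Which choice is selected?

A

A: 0.7·9.8 + 0.3·1.8 = 7.4
B: 0.7·5.9 + 0.3·0.6 = 4.31
C: 0.7·9.5 + 0.3·0.9 = 6.92
D: 0.7·9.8 + 0.3·0.6 = 7.04
Highest Hurwicz score = 7.4 → A.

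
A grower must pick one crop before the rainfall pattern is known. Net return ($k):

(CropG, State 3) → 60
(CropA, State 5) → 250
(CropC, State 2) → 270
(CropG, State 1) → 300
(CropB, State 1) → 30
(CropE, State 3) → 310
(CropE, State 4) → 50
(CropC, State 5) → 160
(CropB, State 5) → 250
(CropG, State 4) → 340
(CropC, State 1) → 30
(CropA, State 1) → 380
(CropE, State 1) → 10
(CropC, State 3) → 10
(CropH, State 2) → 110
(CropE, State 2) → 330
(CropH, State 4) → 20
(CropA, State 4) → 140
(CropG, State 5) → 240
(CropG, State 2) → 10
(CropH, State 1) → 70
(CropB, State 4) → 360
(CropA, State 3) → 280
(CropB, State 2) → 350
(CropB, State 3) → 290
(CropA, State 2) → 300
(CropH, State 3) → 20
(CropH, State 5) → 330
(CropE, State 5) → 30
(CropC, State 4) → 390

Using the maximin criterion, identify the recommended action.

Row minima: CropB=30, CropE=10, CropH=20, CropC=10, CropG=10, CropA=140
Best worst-case = 140 → CropA.

CropA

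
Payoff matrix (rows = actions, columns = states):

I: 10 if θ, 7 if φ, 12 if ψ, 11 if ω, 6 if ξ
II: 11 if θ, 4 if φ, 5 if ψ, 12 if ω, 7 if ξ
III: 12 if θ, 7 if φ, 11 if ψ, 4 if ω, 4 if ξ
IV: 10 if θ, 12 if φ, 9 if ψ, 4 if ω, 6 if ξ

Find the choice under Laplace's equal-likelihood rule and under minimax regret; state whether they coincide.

laplace → I; minimax regret → I (agree)

Row averages: I=9.2, II=7.8, III=7.6, IV=8.2
Highest average = 9.2 → I.
Column bests: θ=12, φ=12, ψ=12, ω=12, ξ=7.
I regrets: 2, 5, 0, 1, 1 → max 5
II regrets: 1, 8, 7, 0, 0 → max 8
III regrets: 0, 5, 1, 8, 3 → max 8
IV regrets: 2, 0, 3, 8, 1 → max 8
Smallest max regret = 5 → I.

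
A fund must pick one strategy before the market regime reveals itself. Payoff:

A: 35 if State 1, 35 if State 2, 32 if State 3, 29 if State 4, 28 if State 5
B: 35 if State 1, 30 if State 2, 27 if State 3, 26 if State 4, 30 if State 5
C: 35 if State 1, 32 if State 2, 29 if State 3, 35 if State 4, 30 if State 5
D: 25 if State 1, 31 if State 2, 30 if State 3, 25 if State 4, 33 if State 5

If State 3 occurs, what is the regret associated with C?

3

Best payoff under State 3 is 32.
Regret = 32 − 29 = 3.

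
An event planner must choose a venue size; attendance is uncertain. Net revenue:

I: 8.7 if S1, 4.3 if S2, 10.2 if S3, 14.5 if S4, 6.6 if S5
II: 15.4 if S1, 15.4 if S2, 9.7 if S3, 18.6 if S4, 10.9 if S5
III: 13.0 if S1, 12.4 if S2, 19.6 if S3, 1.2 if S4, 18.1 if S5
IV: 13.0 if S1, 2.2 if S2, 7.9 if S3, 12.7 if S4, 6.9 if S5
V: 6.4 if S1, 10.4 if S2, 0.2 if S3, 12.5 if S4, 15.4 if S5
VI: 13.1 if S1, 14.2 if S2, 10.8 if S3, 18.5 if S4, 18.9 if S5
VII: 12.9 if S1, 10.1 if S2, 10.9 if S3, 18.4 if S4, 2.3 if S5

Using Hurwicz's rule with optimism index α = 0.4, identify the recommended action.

VI

I: 0.4·14.5 + 0.6·4.3 = 8.38
II: 0.4·18.6 + 0.6·9.7 = 13.26
III: 0.4·19.6 + 0.6·1.2 = 8.56
IV: 0.4·13.0 + 0.6·2.2 = 6.52
V: 0.4·15.4 + 0.6·0.2 = 6.28
VI: 0.4·18.9 + 0.6·10.8 = 14.04
VII: 0.4·18.4 + 0.6·2.3 = 8.74
Highest Hurwicz score = 14.04 → VI.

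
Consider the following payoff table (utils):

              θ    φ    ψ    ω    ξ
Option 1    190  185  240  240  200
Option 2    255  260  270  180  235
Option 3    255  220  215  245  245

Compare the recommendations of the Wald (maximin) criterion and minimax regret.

maximin → Option 3; minimax regret → Option 3 (agree)

Row minima: Option 1=185, Option 2=180, Option 3=215
Best worst-case = 215 → Option 3.
Column bests: θ=255, φ=260, ψ=270, ω=245, ξ=245.
Option 1 regrets: 65, 75, 30, 5, 45 → max 75
Option 2 regrets: 0, 0, 0, 65, 10 → max 65
Option 3 regrets: 0, 40, 55, 0, 0 → max 55
Smallest max regret = 55 → Option 3.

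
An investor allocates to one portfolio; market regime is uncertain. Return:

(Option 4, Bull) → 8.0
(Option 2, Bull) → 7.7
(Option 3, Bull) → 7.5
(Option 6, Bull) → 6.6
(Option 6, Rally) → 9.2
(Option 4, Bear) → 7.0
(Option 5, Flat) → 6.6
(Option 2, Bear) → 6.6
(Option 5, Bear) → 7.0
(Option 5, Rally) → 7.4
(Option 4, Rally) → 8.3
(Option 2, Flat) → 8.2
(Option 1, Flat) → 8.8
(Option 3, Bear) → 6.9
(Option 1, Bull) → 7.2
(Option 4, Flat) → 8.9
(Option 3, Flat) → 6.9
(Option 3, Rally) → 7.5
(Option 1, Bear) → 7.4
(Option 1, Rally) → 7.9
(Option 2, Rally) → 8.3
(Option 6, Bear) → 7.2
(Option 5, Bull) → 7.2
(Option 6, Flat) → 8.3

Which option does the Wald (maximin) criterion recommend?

Option 1

Row minima: Option 1=7.2, Option 2=6.6, Option 3=6.9, Option 4=7.0, Option 5=6.6, Option 6=6.6
Best worst-case = 7.2 → Option 1.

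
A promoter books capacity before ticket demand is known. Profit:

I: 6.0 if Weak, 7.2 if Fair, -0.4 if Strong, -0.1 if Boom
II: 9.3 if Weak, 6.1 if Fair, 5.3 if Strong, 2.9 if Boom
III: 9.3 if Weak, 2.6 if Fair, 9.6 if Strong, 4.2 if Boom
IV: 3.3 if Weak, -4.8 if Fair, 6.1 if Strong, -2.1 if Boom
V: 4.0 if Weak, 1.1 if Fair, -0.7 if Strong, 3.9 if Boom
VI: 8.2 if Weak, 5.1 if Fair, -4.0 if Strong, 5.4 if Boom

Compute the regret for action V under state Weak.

Best payoff under Weak is 9.3.
Regret = 9.3 − 4.0 = 5.3.

5.3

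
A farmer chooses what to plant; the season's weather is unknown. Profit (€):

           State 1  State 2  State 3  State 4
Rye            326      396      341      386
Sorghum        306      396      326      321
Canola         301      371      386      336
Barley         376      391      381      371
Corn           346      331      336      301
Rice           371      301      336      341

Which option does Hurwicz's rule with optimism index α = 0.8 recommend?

Barley

Rye: 0.8·396 + 0.2·326 = 382
Sorghum: 0.8·396 + 0.2·306 = 378
Canola: 0.8·386 + 0.2·301 = 369
Barley: 0.8·391 + 0.2·371 = 387
Corn: 0.8·346 + 0.2·301 = 337
Rice: 0.8·371 + 0.2·301 = 357
Highest Hurwicz score = 387 → Barley.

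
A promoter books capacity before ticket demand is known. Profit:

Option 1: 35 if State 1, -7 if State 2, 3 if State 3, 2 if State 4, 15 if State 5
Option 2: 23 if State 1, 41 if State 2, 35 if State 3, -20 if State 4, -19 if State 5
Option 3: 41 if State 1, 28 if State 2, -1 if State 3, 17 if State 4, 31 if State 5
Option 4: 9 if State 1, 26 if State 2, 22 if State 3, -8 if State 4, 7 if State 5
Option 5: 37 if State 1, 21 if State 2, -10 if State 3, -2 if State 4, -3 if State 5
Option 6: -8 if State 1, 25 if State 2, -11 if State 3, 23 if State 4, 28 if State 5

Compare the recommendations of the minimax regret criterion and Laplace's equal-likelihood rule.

minimax regret → Option 4; laplace → Option 3 (disagree)

Column bests: State 1=41, State 2=41, State 3=35, State 4=23, State 5=31.
Option 1 regrets: 6, 48, 32, 21, 16 → max 48
Option 2 regrets: 18, 0, 0, 43, 50 → max 50
Option 3 regrets: 0, 13, 36, 6, 0 → max 36
Option 4 regrets: 32, 15, 13, 31, 24 → max 32
Option 5 regrets: 4, 20, 45, 25, 34 → max 45
Option 6 regrets: 49, 16, 46, 0, 3 → max 49
Smallest max regret = 32 → Option 4.
Row averages: Option 1=9.6, Option 2=12, Option 3=23.2, Option 4=11.2, Option 5=8.6, Option 6=11.4
Highest average = 23.2 → Option 3.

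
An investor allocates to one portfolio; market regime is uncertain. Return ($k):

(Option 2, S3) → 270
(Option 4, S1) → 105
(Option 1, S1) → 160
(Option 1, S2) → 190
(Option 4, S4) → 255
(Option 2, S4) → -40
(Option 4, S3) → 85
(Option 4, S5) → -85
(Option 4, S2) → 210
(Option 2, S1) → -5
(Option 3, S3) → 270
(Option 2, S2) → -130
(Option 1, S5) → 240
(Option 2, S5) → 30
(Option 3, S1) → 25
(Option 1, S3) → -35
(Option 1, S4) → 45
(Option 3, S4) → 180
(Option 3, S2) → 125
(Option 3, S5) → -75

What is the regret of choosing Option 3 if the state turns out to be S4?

75

Best payoff under S4 is 255.
Regret = 255 − 180 = 75.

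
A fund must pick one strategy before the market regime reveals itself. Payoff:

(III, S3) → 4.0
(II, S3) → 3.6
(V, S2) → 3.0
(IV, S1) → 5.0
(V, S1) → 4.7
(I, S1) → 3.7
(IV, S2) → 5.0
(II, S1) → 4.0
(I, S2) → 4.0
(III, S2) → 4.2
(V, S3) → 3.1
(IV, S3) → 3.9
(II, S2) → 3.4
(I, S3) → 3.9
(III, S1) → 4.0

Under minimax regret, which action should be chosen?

IV

Column bests: S1=5.0, S2=5.0, S3=4.0.
I regrets: 1.3, 1.0, 0.1 → max 1.3
II regrets: 1.0, 1.6, 0.4 → max 1.6
III regrets: 1.0, 0.8, 0.0 → max 1.0
IV regrets: 0.0, 0.0, 0.1 → max 0.1
V regrets: 0.3, 2.0, 0.9 → max 2.0
Smallest max regret = 0.1 → IV.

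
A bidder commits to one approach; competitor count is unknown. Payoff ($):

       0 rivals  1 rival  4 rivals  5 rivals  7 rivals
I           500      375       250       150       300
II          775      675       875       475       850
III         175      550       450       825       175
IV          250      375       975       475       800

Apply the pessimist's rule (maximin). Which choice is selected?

II

Row minima: I=150, II=475, III=175, IV=250
Best worst-case = 475 → II.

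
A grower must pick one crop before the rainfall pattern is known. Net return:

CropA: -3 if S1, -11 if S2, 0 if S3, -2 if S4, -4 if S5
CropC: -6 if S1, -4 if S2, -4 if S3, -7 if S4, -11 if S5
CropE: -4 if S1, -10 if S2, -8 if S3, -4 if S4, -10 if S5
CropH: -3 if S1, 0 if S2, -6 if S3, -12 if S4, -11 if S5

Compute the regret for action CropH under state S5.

7

Best payoff under S5 is -4.
Regret = -4 − (-11) = 7.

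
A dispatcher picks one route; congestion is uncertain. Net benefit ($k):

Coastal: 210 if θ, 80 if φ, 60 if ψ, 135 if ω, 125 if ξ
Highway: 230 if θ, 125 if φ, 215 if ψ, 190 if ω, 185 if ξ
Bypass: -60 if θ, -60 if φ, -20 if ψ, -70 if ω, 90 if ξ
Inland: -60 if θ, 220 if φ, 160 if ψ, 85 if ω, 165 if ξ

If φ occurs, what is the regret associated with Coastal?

Best payoff under φ is 220.
Regret = 220 − 80 = 140.

140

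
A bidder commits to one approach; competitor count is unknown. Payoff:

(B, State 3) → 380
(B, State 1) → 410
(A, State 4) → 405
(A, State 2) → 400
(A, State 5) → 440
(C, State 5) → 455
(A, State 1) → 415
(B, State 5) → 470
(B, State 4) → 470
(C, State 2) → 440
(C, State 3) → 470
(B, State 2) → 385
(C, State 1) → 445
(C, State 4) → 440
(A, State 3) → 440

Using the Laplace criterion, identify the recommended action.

Row averages: A=420, B=423, C=450
Highest average = 450 → C.

C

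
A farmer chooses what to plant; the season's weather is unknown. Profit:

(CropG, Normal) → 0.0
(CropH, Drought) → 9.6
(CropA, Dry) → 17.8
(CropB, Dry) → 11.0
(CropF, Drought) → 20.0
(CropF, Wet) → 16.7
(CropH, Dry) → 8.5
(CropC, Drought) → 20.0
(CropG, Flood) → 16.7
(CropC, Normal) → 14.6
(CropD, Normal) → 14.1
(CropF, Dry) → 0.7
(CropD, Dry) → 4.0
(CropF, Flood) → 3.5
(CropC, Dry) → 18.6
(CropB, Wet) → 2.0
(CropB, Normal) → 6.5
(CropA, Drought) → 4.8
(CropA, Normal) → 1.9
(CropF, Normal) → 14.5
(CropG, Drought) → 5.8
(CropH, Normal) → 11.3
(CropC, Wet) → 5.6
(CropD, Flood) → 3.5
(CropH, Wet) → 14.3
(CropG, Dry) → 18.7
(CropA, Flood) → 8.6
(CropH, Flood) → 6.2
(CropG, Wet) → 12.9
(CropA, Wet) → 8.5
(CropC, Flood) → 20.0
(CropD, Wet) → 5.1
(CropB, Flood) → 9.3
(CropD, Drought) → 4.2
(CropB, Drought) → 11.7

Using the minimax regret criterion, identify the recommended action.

CropC

Column bests: Drought=20.0, Dry=18.7, Normal=14.6, Wet=16.7, Flood=20.0.
CropG regrets: 14.2, 0.0, 14.6, 3.8, 3.3 → max 14.6
CropC regrets: 0.0, 0.1, 0.0, 11.1, 0.0 → max 11.1
CropD regrets: 15.8, 14.7, 0.5, 11.6, 16.5 → max 16.5
CropB regrets: 8.3, 7.7, 8.1, 14.7, 10.7 → max 14.7
CropA regrets: 15.2, 0.9, 12.7, 8.2, 11.4 → max 15.2
CropH regrets: 10.4, 10.2, 3.3, 2.4, 13.8 → max 13.8
CropF regrets: 0.0, 18.0, 0.1, 0.0, 16.5 → max 18.0
Smallest max regret = 11.1 → CropC.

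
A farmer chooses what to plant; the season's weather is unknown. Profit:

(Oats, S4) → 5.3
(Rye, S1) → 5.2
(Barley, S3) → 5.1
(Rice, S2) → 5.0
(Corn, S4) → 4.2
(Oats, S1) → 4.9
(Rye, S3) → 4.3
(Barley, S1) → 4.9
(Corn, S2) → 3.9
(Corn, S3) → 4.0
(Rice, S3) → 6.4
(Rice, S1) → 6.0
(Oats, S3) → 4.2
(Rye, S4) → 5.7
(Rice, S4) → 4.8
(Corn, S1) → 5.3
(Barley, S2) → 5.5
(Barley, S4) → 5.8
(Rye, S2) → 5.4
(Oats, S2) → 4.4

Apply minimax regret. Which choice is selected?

Rice

Column bests: S1=6.0, S2=5.5, S3=6.4, S4=5.8.
Oats regrets: 1.1, 1.1, 2.2, 0.5 → max 2.2
Rice regrets: 0.0, 0.5, 0.0, 1.0 → max 1.0
Barley regrets: 1.1, 0.0, 1.3, 0.0 → max 1.3
Corn regrets: 0.7, 1.6, 2.4, 1.6 → max 2.4
Rye regrets: 0.8, 0.1, 2.1, 0.1 → max 2.1
Smallest max regret = 1.0 → Rice.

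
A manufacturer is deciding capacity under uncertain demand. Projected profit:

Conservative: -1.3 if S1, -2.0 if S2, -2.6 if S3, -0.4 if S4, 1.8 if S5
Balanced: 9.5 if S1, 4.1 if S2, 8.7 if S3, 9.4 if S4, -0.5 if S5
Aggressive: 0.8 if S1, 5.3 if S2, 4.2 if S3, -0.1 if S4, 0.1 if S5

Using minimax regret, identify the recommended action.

Balanced

Column bests: S1=9.5, S2=5.3, S3=8.7, S4=9.4, S5=1.8.
Conservative regrets: 10.8, 7.3, 11.3, 9.8, 0.0 → max 11.3
Balanced regrets: 0.0, 1.2, 0.0, 0.0, 2.3 → max 2.3
Aggressive regrets: 8.7, 0.0, 4.5, 9.5, 1.7 → max 9.5
Smallest max regret = 2.3 → Balanced.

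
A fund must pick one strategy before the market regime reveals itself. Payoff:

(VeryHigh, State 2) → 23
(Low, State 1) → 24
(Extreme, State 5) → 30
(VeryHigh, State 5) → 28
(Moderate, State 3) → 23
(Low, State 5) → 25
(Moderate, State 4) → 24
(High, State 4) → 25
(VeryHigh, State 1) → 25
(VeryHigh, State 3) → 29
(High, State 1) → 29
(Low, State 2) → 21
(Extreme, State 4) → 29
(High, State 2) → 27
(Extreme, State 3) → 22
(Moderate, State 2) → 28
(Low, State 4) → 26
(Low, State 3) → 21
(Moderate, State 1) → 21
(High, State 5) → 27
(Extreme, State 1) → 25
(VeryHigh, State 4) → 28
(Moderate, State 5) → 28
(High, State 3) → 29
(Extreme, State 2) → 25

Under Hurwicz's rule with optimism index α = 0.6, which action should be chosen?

High

Low: 0.6·26 + 0.4·21 = 24
Moderate: 0.6·28 + 0.4·21 = 25.2
High: 0.6·29 + 0.4·25 = 27.4
VeryHigh: 0.6·29 + 0.4·23 = 26.6
Extreme: 0.6·30 + 0.4·22 = 26.8
Highest Hurwicz score = 27.4 → High.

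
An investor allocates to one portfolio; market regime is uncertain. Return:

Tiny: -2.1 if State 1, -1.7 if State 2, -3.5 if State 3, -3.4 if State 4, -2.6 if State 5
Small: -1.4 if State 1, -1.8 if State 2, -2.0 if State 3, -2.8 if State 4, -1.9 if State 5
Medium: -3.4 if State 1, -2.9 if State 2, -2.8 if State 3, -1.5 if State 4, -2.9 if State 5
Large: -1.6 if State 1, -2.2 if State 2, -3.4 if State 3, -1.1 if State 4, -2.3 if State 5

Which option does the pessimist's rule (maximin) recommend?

Row minima: Tiny=-3.5, Small=-2.8, Medium=-3.4, Large=-3.4
Best worst-case = -2.8 → Small.

Small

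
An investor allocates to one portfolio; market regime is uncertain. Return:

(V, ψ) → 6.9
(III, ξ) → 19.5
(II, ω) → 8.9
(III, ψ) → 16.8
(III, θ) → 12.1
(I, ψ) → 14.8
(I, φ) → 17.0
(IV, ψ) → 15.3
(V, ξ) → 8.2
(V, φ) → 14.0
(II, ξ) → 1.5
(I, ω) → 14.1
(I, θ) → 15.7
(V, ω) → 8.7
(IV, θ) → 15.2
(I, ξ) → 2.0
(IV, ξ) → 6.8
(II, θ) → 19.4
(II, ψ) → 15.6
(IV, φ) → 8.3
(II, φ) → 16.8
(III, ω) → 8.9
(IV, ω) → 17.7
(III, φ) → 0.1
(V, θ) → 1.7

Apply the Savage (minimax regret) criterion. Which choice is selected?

Column bests: θ=19.4, φ=17.0, ψ=16.8, ω=17.7, ξ=19.5.
I regrets: 3.7, 0.0, 2.0, 3.6, 17.5 → max 17.5
II regrets: 0.0, 0.2, 1.2, 8.8, 18.0 → max 18.0
III regrets: 7.3, 16.9, 0.0, 8.8, 0.0 → max 16.9
IV regrets: 4.2, 8.7, 1.5, 0.0, 12.7 → max 12.7
V regrets: 17.7, 3.0, 9.9, 9.0, 11.3 → max 17.7
Smallest max regret = 12.7 → IV.

IV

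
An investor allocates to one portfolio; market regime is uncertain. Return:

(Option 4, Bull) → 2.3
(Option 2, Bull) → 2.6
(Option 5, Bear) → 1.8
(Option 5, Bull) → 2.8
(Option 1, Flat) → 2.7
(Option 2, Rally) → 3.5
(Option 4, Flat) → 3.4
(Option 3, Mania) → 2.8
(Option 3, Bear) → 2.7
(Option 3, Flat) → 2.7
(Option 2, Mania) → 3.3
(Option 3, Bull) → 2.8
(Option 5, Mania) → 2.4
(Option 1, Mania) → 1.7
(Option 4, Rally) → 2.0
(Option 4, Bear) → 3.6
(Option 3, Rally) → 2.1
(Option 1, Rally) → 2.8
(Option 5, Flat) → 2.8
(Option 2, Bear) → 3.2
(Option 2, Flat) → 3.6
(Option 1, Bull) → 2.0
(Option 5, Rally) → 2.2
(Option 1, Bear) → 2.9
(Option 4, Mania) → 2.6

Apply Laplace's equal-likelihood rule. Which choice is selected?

Option 2

Row averages: Option 1=2.42, Option 2=3.24, Option 3=2.62, Option 4=2.78, Option 5=2.4
Highest average = 3.24 → Option 2.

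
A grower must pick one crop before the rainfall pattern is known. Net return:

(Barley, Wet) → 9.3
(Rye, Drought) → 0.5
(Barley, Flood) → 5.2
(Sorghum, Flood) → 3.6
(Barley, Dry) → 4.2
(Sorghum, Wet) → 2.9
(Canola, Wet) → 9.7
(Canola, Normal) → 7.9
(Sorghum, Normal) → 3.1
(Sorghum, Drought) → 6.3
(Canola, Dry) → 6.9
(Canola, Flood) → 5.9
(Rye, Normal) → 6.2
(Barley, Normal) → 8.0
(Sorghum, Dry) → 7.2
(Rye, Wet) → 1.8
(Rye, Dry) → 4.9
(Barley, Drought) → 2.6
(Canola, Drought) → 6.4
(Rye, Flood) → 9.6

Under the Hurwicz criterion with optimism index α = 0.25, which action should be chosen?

Canola

Sorghum: 0.25·7.2 + 0.75·2.9 = 3.975
Rye: 0.25·9.6 + 0.75·0.5 = 2.775
Barley: 0.25·9.3 + 0.75·2.6 = 4.275
Canola: 0.25·9.7 + 0.75·5.9 = 6.85
Highest Hurwicz score = 6.85 → Canola.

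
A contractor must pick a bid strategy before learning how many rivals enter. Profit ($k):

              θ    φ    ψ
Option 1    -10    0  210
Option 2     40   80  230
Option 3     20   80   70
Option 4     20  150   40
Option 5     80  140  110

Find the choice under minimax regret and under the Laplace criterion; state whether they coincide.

minimax regret → Option 2; laplace → Option 2 (agree)

Column bests: θ=80, φ=150, ψ=230.
Option 1 regrets: 90, 150, 20 → max 150
Option 2 regrets: 40, 70, 0 → max 70
Option 3 regrets: 60, 70, 160 → max 160
Option 4 regrets: 60, 0, 190 → max 190
Option 5 regrets: 0, 10, 120 → max 120
Smallest max regret = 70 → Option 2.
Row averages: Option 1=200/3, Option 2=350/3, Option 3=170/3, Option 4=70, Option 5=110
Highest average = 350/3 → Option 2.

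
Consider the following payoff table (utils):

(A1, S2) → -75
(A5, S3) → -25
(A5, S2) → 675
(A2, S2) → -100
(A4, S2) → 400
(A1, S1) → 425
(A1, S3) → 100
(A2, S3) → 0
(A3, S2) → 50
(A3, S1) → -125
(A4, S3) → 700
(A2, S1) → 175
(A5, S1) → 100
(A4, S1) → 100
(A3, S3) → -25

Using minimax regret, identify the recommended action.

A4

Column bests: S1=425, S2=675, S3=700.
A1 regrets: 0, 750, 600 → max 750
A2 regrets: 250, 775, 700 → max 775
A3 regrets: 550, 625, 725 → max 725
A4 regrets: 325, 275, 0 → max 325
A5 regrets: 325, 0, 725 → max 725
Smallest max regret = 325 → A4.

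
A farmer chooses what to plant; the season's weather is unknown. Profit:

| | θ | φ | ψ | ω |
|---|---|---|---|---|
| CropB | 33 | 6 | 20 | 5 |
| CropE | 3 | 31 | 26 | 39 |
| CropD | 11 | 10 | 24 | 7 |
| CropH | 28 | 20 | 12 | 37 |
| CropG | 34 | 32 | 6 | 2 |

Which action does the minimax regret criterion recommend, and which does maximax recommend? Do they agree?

Column bests: θ=34, φ=32, ψ=26, ω=39.
CropB regrets: 1, 26, 6, 34 → max 34
CropE regrets: 31, 1, 0, 0 → max 31
CropD regrets: 23, 22, 2, 32 → max 32
CropH regrets: 6, 12, 14, 2 → max 14
CropG regrets: 0, 0, 20, 37 → max 37
Smallest max regret = 14 → CropH.
Row maxima: CropB=33, CropE=39, CropD=24, CropH=37, CropG=34
Best best-case = 39 → CropE.

minimax regret → CropH; maximax → CropE (disagree)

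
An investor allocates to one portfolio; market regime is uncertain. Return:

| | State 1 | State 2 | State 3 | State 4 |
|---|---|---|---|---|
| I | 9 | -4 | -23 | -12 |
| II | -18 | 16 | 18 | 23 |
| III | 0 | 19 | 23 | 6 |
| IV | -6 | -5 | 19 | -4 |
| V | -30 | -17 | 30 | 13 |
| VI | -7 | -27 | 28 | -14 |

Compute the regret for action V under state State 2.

36

Best payoff under State 2 is 19.
Regret = 19 − (-17) = 36.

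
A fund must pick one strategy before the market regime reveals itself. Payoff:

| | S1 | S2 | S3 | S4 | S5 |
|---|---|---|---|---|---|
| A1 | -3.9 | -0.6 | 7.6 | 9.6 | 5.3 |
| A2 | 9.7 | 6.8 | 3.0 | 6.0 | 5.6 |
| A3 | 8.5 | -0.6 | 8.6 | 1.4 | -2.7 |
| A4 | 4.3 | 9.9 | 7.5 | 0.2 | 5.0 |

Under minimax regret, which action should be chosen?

Column bests: S1=9.7, S2=9.9, S3=8.6, S4=9.6, S5=5.6.
A1 regrets: 13.6, 10.5, 1.0, 0.0, 0.3 → max 13.6
A2 regrets: 0.0, 3.1, 5.6, 3.6, 0.0 → max 5.6
A3 regrets: 1.2, 10.5, 0.0, 8.2, 8.3 → max 10.5
A4 regrets: 5.4, 0.0, 1.1, 9.4, 0.6 → max 9.4
Smallest max regret = 5.6 → A2.

A2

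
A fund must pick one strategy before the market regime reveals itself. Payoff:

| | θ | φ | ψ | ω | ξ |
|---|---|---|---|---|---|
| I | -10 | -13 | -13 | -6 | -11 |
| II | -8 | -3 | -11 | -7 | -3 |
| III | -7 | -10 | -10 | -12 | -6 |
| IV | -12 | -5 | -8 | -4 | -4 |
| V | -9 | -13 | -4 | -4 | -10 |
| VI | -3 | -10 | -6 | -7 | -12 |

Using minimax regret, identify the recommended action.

Column bests: θ=-3, φ=-3, ψ=-4, ω=-4, ξ=-3.
I regrets: 7, 10, 9, 2, 8 → max 10
II regrets: 5, 0, 7, 3, 0 → max 7
III regrets: 4, 7, 6, 8, 3 → max 8
IV regrets: 9, 2, 4, 0, 1 → max 9
V regrets: 6, 10, 0, 0, 7 → max 10
VI regrets: 0, 7, 2, 3, 9 → max 9
Smallest max regret = 7 → II.

II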